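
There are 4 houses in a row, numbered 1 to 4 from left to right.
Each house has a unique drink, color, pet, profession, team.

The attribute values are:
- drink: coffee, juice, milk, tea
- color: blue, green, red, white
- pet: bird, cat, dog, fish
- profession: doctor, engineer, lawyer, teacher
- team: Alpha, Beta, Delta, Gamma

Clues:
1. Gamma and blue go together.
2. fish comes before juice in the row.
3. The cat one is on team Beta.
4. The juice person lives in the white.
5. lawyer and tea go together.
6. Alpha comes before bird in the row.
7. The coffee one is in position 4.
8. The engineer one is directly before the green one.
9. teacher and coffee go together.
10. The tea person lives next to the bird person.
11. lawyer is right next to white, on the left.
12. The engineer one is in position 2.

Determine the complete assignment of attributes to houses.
Solution:

House | Drink | Color | Pet | Profession | Team
-----------------------------------------------
  1   | tea | red | fish | lawyer | Alpha
  2   | juice | white | bird | engineer | Delta
  3   | milk | green | cat | doctor | Beta
  4   | coffee | blue | dog | teacher | Gamma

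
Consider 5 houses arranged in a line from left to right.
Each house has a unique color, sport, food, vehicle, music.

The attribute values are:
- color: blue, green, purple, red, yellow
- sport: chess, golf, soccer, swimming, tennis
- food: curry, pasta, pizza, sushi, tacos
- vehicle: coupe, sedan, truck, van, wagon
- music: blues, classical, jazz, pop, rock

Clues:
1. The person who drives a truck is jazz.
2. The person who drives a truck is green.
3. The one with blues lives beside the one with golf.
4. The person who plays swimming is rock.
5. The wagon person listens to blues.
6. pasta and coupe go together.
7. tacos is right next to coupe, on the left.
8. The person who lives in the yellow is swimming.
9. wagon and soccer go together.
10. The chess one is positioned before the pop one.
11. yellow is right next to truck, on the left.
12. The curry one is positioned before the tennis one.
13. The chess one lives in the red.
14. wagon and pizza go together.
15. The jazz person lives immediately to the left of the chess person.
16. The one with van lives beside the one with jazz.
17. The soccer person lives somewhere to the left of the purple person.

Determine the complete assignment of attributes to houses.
Solution:

House | Color | Sport | Food | Vehicle | Music
----------------------------------------------
  1   | yellow | swimming | curry | van | rock
  2   | green | tennis | tacos | truck | jazz
  3   | red | chess | pasta | coupe | classical
  4   | blue | soccer | pizza | wagon | blues
  5   | purple | golf | sushi | sedan | pop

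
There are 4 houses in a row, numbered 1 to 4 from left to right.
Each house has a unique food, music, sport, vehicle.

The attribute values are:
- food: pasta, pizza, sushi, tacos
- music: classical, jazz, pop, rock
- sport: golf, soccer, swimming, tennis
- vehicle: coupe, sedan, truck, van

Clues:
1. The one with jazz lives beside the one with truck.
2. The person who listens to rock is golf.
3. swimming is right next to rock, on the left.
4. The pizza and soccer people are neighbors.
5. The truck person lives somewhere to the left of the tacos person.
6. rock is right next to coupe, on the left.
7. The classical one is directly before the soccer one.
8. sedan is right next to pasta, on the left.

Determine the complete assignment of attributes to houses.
Solution:

House | Food | Music | Sport | Vehicle
--------------------------------------
  1   | sushi | jazz | swimming | sedan
  2   | pasta | rock | golf | truck
  3   | pizza | classical | tennis | coupe
  4   | tacos | pop | soccer | van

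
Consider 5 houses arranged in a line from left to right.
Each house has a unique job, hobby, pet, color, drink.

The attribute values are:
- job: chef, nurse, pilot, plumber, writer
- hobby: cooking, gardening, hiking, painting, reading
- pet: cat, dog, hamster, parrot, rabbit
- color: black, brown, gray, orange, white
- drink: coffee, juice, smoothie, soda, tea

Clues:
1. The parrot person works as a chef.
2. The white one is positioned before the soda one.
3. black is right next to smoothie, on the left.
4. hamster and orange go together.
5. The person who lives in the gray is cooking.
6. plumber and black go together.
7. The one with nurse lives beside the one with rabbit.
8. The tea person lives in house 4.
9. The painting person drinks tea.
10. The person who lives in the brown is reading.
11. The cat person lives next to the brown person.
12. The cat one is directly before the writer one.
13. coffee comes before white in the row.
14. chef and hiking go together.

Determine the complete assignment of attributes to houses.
Solution:

House | Job | Hobby | Pet | Color | Drink
-----------------------------------------
  1   | plumber | gardening | cat | black | coffee
  2   | writer | reading | dog | brown | smoothie
  3   | chef | hiking | parrot | white | juice
  4   | nurse | painting | hamster | orange | tea
  5   | pilot | cooking | rabbit | gray | soda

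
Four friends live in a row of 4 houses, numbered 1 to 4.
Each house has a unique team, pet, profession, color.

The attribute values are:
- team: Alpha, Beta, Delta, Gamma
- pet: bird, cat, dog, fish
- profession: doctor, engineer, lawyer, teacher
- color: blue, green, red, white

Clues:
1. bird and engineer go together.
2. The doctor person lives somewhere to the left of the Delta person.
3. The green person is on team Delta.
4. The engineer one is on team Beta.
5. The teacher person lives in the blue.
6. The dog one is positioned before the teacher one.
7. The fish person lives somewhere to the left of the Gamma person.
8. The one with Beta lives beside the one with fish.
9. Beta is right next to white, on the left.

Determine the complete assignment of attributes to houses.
Solution:

House | Team | Pet | Profession | Color
---------------------------------------
  1   | Beta | bird | engineer | red
  2   | Alpha | fish | doctor | white
  3   | Delta | dog | lawyer | green
  4   | Gamma | cat | teacher | blue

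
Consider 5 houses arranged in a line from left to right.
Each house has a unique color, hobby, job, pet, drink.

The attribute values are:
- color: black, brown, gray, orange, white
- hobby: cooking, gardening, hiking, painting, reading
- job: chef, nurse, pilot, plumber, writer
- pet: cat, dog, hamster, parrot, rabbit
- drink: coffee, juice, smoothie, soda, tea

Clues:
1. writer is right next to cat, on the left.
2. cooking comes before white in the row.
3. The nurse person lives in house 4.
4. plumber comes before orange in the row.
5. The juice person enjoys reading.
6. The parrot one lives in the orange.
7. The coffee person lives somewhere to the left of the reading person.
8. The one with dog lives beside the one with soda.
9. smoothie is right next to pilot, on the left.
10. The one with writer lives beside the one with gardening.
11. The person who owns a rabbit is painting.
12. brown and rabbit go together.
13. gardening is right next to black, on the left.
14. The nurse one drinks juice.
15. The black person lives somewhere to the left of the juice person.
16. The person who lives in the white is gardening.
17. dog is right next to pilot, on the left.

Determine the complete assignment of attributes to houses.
Solution:

House | Color | Hobby | Job | Pet | Drink
-----------------------------------------
  1   | gray | cooking | writer | dog | smoothie
  2   | white | gardening | pilot | cat | soda
  3   | black | hiking | plumber | hamster | coffee
  4   | orange | reading | nurse | parrot | juice
  5   | brown | painting | chef | rabbit | tea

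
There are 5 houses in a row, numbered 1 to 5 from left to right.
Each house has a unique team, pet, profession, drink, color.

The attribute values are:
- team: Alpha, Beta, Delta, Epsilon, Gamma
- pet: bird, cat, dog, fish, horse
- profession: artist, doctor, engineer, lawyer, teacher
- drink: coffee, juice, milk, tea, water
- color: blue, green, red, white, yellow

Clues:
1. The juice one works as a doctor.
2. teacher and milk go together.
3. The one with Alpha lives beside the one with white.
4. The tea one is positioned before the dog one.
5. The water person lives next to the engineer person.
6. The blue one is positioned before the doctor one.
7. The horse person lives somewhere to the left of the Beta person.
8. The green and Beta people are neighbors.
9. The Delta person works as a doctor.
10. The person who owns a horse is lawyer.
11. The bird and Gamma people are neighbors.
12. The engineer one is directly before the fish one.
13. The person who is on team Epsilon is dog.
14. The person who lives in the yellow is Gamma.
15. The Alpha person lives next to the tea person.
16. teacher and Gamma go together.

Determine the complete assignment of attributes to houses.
Solution:

House | Team | Pet | Profession | Drink | Color
-----------------------------------------------
  1   | Alpha | horse | lawyer | water | green
  2   | Beta | bird | engineer | tea | white
  3   | Gamma | fish | teacher | milk | yellow
  4   | Epsilon | dog | artist | coffee | blue
  5   | Delta | cat | doctor | juice | red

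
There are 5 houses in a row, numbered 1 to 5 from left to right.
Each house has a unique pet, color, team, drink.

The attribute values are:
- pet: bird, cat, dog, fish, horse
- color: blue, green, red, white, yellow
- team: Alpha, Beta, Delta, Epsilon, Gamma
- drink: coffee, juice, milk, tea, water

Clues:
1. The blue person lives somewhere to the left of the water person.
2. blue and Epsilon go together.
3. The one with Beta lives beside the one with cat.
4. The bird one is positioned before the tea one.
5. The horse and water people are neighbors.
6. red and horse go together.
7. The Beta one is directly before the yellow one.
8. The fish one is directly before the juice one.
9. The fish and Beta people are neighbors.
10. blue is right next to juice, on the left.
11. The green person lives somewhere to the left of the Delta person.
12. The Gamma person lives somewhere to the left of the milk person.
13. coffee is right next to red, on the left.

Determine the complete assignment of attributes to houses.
Solution:

House | Pet | Color | Team | Drink
----------------------------------
  1   | fish | blue | Epsilon | coffee
  2   | horse | red | Beta | juice
  3   | cat | yellow | Gamma | water
  4   | bird | green | Alpha | milk
  5   | dog | white | Delta | tea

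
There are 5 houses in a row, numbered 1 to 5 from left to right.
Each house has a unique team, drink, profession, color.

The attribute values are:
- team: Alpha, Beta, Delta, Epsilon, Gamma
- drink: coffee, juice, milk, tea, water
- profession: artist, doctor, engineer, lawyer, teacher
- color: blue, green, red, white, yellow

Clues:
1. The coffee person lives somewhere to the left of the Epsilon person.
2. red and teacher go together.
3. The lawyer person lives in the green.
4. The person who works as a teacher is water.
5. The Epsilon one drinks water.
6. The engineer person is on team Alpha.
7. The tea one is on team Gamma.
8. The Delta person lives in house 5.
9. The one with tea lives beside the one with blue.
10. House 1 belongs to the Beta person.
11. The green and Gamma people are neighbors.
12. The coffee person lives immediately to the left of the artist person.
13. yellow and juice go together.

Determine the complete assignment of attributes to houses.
Solution:

House | Team | Drink | Profession | Color
-----------------------------------------
  1   | Beta | coffee | lawyer | green
  2   | Gamma | tea | artist | white
  3   | Alpha | milk | engineer | blue
  4   | Epsilon | water | teacher | red
  5   | Delta | juice | doctor | yellow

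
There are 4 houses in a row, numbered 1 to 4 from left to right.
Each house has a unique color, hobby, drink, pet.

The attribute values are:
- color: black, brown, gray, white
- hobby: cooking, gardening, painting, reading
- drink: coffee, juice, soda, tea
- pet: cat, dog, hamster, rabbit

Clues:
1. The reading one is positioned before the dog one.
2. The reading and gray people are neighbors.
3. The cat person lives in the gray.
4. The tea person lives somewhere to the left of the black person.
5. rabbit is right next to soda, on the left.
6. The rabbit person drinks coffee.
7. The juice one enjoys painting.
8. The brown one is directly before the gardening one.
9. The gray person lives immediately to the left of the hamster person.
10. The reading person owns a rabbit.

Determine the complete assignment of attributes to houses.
Solution:

House | Color | Hobby | Drink | Pet
-----------------------------------
  1   | brown | reading | coffee | rabbit
  2   | gray | gardening | soda | cat
  3   | white | cooking | tea | hamster
  4   | black | painting | juice | dog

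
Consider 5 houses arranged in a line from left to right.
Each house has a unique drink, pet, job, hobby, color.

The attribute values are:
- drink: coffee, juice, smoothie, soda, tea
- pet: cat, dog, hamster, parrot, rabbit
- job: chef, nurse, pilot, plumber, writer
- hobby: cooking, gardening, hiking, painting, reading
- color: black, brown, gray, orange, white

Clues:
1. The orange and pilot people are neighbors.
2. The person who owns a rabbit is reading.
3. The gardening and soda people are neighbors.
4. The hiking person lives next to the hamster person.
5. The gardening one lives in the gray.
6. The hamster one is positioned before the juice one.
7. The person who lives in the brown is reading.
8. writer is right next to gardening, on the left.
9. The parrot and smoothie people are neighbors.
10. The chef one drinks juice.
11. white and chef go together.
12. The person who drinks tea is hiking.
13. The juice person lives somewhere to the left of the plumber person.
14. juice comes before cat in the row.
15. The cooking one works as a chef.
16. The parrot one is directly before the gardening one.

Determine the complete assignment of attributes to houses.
Solution:

House | Drink | Pet | Job | Hobby | Color
-----------------------------------------
  1   | tea | parrot | writer | hiking | orange
  2   | smoothie | hamster | pilot | gardening | gray
  3   | soda | rabbit | nurse | reading | brown
  4   | juice | dog | chef | cooking | white
  5   | coffee | cat | plumber | painting | black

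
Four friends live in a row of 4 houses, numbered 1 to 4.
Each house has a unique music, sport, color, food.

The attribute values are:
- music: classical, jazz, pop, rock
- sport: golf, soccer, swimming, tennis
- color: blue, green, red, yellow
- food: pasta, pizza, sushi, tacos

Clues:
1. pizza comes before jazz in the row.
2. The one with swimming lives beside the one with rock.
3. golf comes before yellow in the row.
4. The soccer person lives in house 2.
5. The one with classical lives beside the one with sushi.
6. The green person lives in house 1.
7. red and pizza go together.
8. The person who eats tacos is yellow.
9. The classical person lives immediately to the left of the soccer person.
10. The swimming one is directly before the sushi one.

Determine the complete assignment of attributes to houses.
Solution:

House | Music | Sport | Color | Food
------------------------------------
  1   | classical | swimming | green | pasta
  2   | rock | soccer | blue | sushi
  3   | pop | golf | red | pizza
  4   | jazz | tennis | yellow | tacos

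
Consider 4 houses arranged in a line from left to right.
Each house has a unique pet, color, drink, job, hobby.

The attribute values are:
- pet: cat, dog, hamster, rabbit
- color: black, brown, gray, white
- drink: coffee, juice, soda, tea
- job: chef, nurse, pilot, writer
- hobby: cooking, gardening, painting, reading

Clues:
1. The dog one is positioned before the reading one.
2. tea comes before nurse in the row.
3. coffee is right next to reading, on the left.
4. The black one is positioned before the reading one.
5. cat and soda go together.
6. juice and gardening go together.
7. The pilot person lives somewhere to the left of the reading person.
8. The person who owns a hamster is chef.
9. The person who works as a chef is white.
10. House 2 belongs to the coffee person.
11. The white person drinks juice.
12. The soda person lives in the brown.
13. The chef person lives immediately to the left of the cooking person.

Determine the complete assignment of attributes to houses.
Solution:

House | Pet | Color | Drink | Job | Hobby
-----------------------------------------
  1   | hamster | white | juice | chef | gardening
  2   | dog | black | coffee | pilot | cooking
  3   | rabbit | gray | tea | writer | reading
  4   | cat | brown | soda | nurse | painting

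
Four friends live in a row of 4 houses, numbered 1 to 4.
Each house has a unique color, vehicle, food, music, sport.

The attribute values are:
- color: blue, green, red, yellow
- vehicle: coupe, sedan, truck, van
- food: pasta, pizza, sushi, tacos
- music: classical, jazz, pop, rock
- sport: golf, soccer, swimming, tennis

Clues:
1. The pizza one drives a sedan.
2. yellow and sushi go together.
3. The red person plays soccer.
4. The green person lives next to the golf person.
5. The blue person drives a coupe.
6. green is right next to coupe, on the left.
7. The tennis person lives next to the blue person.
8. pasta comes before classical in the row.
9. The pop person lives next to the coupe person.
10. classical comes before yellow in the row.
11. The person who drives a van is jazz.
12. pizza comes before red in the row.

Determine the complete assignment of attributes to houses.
Solution:

House | Color | Vehicle | Food | Music | Sport
----------------------------------------------
  1   | green | sedan | pizza | pop | tennis
  2   | blue | coupe | pasta | rock | golf
  3   | red | truck | tacos | classical | soccer
  4   | yellow | van | sushi | jazz | swimming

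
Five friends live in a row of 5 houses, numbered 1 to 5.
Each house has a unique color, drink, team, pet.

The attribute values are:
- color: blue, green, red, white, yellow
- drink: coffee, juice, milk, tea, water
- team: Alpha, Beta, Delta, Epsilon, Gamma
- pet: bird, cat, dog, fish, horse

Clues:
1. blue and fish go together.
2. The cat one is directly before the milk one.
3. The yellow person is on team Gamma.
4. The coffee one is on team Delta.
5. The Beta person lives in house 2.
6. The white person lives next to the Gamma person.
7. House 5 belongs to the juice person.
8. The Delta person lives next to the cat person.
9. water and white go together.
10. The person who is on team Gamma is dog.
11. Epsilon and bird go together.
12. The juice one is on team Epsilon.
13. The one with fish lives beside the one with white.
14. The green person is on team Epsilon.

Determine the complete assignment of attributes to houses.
Solution:

House | Color | Drink | Team | Pet
----------------------------------
  1   | blue | coffee | Delta | fish
  2   | white | water | Beta | cat
  3   | yellow | milk | Gamma | dog
  4   | red | tea | Alpha | horse
  5   | green | juice | Epsilon | bird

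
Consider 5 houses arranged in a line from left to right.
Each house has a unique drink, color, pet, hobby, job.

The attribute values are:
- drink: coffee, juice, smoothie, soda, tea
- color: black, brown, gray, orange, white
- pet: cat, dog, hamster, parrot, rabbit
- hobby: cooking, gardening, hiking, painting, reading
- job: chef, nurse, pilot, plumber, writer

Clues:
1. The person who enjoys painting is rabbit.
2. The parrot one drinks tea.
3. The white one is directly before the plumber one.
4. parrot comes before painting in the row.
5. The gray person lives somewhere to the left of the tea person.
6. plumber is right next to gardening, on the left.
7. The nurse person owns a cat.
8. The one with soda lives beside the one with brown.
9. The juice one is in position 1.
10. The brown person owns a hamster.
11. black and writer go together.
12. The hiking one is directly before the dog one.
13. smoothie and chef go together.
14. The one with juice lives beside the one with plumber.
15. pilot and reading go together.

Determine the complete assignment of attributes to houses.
Solution:

House | Drink | Color | Pet | Hobby | Job
-----------------------------------------
  1   | juice | white | cat | hiking | nurse
  2   | soda | gray | dog | cooking | plumber
  3   | smoothie | brown | hamster | gardening | chef
  4   | tea | orange | parrot | reading | pilot
  5   | coffee | black | rabbit | painting | writer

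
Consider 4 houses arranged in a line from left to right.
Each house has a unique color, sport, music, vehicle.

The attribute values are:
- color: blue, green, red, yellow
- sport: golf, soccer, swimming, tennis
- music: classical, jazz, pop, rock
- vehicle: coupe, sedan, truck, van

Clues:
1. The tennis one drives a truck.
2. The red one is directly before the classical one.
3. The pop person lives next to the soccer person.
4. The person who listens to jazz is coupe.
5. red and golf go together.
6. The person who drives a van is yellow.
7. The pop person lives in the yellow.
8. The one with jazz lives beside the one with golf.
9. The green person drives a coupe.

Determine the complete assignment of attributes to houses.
Solution:

House | Color | Sport | Music | Vehicle
---------------------------------------
  1   | yellow | swimming | pop | van
  2   | green | soccer | jazz | coupe
  3   | red | golf | rock | sedan
  4   | blue | tennis | classical | truck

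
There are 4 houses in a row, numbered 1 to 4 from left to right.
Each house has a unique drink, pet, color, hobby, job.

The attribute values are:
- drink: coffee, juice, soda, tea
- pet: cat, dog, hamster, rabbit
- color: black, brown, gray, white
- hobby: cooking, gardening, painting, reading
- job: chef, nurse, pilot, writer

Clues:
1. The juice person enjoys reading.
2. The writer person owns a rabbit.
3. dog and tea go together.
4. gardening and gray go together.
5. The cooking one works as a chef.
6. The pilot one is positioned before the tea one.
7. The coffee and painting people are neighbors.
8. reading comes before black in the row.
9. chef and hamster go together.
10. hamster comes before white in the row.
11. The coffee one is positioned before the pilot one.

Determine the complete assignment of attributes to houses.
Solution:

House | Drink | Pet | Color | Hobby | Job
-----------------------------------------
  1   | juice | rabbit | brown | reading | writer
  2   | coffee | hamster | black | cooking | chef
  3   | soda | cat | white | painting | pilot
  4   | tea | dog | gray | gardening | nurse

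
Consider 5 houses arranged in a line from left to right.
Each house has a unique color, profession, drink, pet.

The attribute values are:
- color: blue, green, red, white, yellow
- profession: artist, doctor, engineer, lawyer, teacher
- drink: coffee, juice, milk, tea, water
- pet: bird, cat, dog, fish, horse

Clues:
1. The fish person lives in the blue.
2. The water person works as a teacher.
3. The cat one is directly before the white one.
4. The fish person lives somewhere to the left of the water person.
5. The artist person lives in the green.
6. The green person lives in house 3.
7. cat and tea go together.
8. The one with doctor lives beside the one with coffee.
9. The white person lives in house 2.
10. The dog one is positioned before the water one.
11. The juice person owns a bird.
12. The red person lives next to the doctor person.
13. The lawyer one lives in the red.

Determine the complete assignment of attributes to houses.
Solution:

House | Color | Profession | Drink | Pet
----------------------------------------
  1   | red | lawyer | tea | cat
  2   | white | doctor | juice | bird
  3   | green | artist | coffee | dog
  4   | blue | engineer | milk | fish
  5   | yellow | teacher | water | horse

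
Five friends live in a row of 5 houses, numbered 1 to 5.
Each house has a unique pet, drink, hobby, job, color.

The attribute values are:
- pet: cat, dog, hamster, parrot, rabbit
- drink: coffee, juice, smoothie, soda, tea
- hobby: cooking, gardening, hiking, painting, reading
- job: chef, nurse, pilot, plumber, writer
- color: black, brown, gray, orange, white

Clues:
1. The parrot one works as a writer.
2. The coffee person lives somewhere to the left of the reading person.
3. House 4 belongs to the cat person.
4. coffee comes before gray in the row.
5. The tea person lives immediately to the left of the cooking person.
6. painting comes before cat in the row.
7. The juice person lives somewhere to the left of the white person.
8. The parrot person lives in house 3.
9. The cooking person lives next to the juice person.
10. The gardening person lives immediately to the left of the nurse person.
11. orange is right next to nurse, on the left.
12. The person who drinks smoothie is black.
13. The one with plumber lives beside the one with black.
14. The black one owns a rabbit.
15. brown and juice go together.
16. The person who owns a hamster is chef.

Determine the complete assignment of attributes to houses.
Solution:

House | Pet | Drink | Hobby | Job | Color
-----------------------------------------
  1   | dog | tea | gardening | plumber | orange
  2   | rabbit | smoothie | cooking | nurse | black
  3   | parrot | juice | painting | writer | brown
  4   | cat | coffee | hiking | pilot | white
  5   | hamster | soda | reading | chef | gray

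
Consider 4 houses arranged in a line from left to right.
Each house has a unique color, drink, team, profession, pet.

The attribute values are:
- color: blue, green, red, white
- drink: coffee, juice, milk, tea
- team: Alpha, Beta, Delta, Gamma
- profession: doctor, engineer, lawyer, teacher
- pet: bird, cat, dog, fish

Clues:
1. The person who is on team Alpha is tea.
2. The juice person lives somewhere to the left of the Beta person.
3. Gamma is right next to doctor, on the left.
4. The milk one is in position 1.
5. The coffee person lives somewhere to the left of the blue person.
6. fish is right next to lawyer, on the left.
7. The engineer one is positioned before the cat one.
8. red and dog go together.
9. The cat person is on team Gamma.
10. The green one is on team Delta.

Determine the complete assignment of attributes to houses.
Solution:

House | Color | Drink | Team | Profession | Pet
-----------------------------------------------
  1   | green | milk | Delta | engineer | fish
  2   | white | juice | Gamma | lawyer | cat
  3   | red | coffee | Beta | doctor | dog
  4   | blue | tea | Alpha | teacher | bird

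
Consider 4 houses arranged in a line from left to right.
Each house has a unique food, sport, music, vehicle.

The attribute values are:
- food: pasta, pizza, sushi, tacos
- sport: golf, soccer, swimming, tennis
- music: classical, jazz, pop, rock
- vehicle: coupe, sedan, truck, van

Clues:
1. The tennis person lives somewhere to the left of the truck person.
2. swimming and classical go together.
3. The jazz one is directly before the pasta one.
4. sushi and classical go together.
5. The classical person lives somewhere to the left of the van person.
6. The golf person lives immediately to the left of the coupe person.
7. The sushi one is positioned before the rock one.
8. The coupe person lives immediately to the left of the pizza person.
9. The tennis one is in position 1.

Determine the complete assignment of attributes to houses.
Solution:

House | Food | Sport | Music | Vehicle
--------------------------------------
  1   | tacos | tennis | jazz | sedan
  2   | pasta | golf | pop | truck
  3   | sushi | swimming | classical | coupe
  4   | pizza | soccer | rock | van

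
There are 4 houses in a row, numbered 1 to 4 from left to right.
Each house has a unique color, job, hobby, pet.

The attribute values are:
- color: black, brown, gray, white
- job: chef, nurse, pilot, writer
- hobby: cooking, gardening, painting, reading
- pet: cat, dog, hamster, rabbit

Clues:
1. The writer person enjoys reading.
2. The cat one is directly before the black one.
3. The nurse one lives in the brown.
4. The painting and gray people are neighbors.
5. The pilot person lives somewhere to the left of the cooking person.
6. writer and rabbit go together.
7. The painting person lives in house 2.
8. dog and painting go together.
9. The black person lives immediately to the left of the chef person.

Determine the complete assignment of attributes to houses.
Solution:

House | Color | Job | Hobby | Pet
---------------------------------
  1   | brown | nurse | gardening | cat
  2   | black | pilot | painting | dog
  3   | gray | chef | cooking | hamster
  4   | white | writer | reading | rabbit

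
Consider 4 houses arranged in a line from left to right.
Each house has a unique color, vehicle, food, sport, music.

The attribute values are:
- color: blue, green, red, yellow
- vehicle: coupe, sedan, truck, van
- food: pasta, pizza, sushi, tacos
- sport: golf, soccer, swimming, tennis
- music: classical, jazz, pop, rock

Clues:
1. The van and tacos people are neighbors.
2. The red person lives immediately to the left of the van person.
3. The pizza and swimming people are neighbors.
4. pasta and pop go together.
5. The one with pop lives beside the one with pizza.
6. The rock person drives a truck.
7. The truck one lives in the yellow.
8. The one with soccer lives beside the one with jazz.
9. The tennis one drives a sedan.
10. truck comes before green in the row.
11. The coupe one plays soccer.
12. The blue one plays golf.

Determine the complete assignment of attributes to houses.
Solution:

House | Color | Vehicle | Food | Sport | Music
----------------------------------------------
  1   | red | coupe | pasta | soccer | pop
  2   | blue | van | pizza | golf | jazz
  3   | yellow | truck | tacos | swimming | rock
  4   | green | sedan | sushi | tennis | classical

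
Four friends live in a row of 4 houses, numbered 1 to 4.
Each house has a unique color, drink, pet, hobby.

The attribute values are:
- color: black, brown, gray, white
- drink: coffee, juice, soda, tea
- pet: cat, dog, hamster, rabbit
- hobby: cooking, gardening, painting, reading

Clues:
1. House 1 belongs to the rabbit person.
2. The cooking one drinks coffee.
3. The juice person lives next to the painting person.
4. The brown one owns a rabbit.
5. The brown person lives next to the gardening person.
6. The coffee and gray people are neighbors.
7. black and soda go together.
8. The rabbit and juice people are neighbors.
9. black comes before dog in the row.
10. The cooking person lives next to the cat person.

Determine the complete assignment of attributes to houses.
Solution:

House | Color | Drink | Pet | Hobby
-----------------------------------
  1   | brown | coffee | rabbit | cooking
  2   | gray | juice | cat | gardening
  3   | black | soda | hamster | painting
  4   | white | tea | dog | reading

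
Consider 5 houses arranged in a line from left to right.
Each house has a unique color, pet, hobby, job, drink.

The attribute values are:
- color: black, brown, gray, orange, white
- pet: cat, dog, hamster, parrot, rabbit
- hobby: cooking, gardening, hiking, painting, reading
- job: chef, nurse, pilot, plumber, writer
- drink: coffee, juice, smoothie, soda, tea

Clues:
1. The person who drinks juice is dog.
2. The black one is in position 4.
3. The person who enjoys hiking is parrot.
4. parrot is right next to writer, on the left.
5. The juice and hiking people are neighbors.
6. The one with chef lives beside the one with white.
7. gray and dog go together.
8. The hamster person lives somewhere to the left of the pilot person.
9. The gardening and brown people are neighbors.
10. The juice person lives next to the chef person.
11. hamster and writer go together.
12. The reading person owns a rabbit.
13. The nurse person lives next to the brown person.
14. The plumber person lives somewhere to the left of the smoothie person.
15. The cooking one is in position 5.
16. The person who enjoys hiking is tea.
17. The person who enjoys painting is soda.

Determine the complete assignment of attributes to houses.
Solution:

House | Color | Pet | Hobby | Job | Drink
-----------------------------------------
  1   | gray | dog | gardening | nurse | juice
  2   | brown | parrot | hiking | chef | tea
  3   | white | hamster | painting | writer | soda
  4   | black | rabbit | reading | plumber | coffee
  5   | orange | cat | cooking | pilot | smoothie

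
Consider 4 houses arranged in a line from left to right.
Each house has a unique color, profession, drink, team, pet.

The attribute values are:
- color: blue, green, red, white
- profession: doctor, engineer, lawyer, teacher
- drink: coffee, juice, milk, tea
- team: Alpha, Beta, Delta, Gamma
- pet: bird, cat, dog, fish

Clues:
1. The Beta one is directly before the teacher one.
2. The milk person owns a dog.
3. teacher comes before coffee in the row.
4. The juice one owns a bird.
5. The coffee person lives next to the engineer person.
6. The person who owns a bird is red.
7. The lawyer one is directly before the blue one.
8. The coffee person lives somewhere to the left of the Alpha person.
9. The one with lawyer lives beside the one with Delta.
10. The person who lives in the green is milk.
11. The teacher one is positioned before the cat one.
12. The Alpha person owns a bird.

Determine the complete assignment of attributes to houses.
Solution:

House | Color | Profession | Drink | Team | Pet
-----------------------------------------------
  1   | green | lawyer | milk | Beta | dog
  2   | blue | teacher | tea | Delta | fish
  3   | white | doctor | coffee | Gamma | cat
  4   | red | engineer | juice | Alpha | bird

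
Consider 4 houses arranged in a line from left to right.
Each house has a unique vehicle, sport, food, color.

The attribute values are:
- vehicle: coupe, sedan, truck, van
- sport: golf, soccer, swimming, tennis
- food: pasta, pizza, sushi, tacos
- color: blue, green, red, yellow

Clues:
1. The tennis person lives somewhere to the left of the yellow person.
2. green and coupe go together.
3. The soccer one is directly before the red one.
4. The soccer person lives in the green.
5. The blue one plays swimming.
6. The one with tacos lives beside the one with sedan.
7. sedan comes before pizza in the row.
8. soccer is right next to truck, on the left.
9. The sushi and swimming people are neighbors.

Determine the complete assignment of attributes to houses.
Solution:

House | Vehicle | Sport | Food | Color
--------------------------------------
  1   | coupe | soccer | pasta | green
  2   | truck | tennis | tacos | red
  3   | sedan | golf | sushi | yellow
  4   | van | swimming | pizza | blue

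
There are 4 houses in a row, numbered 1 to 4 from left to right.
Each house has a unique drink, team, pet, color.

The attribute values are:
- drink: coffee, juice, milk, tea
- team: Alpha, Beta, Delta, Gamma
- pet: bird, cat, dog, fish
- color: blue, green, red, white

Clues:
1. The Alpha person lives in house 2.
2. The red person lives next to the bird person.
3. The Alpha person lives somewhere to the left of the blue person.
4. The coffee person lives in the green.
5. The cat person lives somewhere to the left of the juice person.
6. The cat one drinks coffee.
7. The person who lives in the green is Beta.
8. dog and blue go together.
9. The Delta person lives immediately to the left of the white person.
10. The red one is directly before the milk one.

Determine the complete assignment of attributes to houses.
Solution:

House | Drink | Team | Pet | Color
----------------------------------
  1   | tea | Delta | fish | red
  2   | milk | Alpha | bird | white
  3   | coffee | Beta | cat | green
  4   | juice | Gamma | dog | blue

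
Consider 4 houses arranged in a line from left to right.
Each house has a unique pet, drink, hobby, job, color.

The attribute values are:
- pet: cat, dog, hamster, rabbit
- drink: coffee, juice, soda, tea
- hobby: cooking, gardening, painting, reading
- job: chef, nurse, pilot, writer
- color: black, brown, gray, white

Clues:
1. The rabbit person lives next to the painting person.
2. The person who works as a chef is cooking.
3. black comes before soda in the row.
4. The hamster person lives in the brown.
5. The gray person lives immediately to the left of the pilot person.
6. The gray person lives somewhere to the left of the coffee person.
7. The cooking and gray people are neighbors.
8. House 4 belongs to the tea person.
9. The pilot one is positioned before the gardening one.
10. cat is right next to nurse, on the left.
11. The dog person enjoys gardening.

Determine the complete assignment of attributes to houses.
Solution:

House | Pet | Drink | Hobby | Job | Color
-----------------------------------------
  1   | cat | juice | cooking | chef | black
  2   | rabbit | soda | reading | nurse | gray
  3   | hamster | coffee | painting | pilot | brown
  4   | dog | tea | gardening | writer | white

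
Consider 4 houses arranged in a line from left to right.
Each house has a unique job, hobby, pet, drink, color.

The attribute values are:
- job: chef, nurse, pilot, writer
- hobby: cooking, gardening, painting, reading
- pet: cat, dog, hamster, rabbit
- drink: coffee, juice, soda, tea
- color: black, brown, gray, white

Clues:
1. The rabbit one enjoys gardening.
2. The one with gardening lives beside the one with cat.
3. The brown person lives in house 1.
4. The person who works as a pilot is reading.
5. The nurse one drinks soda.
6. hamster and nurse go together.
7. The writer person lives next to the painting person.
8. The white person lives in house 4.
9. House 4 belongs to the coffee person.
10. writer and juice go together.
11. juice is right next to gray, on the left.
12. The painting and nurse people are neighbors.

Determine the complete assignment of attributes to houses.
Solution:

House | Job | Hobby | Pet | Drink | Color
-----------------------------------------
  1   | writer | gardening | rabbit | juice | brown
  2   | chef | painting | cat | tea | gray
  3   | nurse | cooking | hamster | soda | black
  4   | pilot | reading | dog | coffee | white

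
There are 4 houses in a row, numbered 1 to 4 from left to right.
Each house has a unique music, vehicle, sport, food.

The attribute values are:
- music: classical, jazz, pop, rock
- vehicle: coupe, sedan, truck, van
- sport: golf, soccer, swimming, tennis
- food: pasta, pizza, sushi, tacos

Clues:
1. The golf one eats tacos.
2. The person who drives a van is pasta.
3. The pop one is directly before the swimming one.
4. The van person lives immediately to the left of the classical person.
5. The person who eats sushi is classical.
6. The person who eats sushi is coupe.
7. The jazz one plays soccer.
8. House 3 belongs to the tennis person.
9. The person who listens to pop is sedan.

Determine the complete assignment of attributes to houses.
Solution:

House | Music | Vehicle | Sport | Food
--------------------------------------
  1   | pop | sedan | golf | tacos
  2   | rock | van | swimming | pasta
  3   | classical | coupe | tennis | sushi
  4   | jazz | truck | soccer | pizza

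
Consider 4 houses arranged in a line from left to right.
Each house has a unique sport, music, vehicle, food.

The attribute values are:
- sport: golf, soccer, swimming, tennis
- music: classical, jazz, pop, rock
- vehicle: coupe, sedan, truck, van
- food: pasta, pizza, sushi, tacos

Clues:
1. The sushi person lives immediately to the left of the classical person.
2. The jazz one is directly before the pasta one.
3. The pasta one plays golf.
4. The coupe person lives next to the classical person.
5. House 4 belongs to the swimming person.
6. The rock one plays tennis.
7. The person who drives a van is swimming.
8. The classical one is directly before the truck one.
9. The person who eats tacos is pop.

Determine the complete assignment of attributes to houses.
Solution:

House | Sport | Music | Vehicle | Food
--------------------------------------
  1   | soccer | jazz | coupe | sushi
  2   | golf | classical | sedan | pasta
  3   | tennis | rock | truck | pizza
  4   | swimming | pop | van | tacos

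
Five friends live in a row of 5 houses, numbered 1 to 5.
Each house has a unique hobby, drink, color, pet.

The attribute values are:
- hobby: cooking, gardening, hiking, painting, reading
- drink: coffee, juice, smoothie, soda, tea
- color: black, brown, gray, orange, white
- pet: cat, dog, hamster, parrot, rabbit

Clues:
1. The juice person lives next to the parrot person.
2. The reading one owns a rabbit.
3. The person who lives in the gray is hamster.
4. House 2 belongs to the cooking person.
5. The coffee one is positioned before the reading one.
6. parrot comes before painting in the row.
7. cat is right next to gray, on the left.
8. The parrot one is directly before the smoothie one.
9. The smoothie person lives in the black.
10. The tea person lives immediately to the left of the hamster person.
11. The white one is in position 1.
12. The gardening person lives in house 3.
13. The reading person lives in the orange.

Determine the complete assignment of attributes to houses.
Solution:

House | Hobby | Drink | Color | Pet
-----------------------------------
  1   | hiking | tea | white | cat
  2   | cooking | juice | gray | hamster
  3   | gardening | coffee | brown | parrot
  4   | painting | smoothie | black | dog
  5   | reading | soda | orange | rabbit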